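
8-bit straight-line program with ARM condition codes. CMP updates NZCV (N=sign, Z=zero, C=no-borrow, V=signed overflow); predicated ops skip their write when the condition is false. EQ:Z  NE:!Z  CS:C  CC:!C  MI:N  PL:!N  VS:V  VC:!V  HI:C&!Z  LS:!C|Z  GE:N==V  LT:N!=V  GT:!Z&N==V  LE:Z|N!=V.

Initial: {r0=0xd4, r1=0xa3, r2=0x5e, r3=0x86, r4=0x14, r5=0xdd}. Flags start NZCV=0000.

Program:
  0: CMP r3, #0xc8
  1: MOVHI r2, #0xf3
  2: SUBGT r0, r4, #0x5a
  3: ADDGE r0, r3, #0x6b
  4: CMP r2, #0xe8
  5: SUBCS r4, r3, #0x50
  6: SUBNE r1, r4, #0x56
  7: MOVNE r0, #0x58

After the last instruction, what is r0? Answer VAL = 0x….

VAL = 0x58

[0] flags=1000 → (cmp)
[1] flags=1000 HI?F → skip
[2] flags=1000 GT?F → skip
[3] flags=1000 GE?F → skip
[4] flags=0000 → (cmp)
[5] flags=0000 CS?F → skip
[6] flags=0000 NE?T → r1=0xbe
[7] flags=0000 NE?T → r0=0x58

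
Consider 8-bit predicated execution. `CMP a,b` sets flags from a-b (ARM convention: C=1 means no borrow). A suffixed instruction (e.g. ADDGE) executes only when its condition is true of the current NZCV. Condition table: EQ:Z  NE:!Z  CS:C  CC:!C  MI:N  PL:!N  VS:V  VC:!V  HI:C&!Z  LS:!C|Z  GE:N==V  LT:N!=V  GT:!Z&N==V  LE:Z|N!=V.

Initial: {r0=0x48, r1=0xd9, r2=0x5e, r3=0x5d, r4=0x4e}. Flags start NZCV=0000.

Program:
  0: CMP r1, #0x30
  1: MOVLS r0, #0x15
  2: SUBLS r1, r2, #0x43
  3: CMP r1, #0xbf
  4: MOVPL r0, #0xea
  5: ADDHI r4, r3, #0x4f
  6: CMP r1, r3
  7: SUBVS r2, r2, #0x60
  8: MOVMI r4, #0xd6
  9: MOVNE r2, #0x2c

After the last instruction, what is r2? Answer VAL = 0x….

0: ✓ CMP  NZCV=1010
1: · MOVLS
2: · SUBLS
3: ✓ CMP  NZCV=0010
4: ✓ MOVPL  r0←0xea
5: ✓ ADDHI  r4←0xac
6: ✓ CMP  NZCV=0011
7: ✓ SUBVS  r2←0xfe
8: · MOVMI
9: ✓ MOVNE  r2←0x2c

VAL = 0x2c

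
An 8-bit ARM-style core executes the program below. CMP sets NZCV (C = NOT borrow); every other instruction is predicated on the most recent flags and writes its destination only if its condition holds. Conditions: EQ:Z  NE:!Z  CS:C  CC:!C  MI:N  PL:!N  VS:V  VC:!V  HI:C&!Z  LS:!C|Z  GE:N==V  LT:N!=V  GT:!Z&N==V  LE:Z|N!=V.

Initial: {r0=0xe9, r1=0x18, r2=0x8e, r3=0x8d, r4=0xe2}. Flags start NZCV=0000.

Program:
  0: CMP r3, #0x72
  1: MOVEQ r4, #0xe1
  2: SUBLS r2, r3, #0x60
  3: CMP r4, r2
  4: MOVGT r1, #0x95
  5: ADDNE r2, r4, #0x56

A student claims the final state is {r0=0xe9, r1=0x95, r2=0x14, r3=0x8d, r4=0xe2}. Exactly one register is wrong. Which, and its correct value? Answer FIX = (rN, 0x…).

FIX = (r2, 0x38)

[0] flags=0011 → (cmp)
[1] flags=0011 EQ?F → skip
[2] flags=0011 LS?F → skip
[3] flags=0010 → (cmp)
[4] flags=0010 GT?T → r1=0x95
[5] flags=0010 NE?T → r2=0x38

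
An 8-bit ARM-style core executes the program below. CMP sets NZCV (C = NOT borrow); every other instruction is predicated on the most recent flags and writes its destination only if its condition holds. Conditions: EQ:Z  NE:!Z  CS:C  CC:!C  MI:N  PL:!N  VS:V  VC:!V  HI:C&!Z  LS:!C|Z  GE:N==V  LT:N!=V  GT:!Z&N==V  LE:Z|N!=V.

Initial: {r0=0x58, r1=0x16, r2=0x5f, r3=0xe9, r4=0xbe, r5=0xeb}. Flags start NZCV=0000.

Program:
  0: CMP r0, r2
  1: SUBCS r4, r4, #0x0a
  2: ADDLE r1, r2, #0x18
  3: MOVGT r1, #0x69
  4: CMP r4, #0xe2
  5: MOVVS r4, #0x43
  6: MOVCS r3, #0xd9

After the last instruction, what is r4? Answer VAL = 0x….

0: ✓ CMP  NZCV=1000
1: · SUBCS
2: ✓ ADDLE  r1←0x77
3: · MOVGT
4: ✓ CMP  NZCV=1000
5: · MOVVS
6: · MOVCS

VAL = 0xbe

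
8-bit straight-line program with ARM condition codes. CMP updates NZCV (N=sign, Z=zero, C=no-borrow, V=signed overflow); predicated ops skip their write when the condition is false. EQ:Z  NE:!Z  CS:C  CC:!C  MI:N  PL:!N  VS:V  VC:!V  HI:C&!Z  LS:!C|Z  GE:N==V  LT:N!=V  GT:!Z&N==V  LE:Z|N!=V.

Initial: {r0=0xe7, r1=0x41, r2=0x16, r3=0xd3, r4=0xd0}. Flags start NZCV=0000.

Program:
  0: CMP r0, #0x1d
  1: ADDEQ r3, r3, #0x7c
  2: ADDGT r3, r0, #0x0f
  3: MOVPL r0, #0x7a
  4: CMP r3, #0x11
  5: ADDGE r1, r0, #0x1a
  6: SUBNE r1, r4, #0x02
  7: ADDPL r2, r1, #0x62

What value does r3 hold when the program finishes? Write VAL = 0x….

0: ✓ CMP  NZCV=1010
1: · ADDEQ
2: · ADDGT
3: · MOVPL
4: ✓ CMP  NZCV=1010
5: · ADDGE
6: ✓ SUBNE  r1←0xce
7: · ADDPL

VAL = 0xd3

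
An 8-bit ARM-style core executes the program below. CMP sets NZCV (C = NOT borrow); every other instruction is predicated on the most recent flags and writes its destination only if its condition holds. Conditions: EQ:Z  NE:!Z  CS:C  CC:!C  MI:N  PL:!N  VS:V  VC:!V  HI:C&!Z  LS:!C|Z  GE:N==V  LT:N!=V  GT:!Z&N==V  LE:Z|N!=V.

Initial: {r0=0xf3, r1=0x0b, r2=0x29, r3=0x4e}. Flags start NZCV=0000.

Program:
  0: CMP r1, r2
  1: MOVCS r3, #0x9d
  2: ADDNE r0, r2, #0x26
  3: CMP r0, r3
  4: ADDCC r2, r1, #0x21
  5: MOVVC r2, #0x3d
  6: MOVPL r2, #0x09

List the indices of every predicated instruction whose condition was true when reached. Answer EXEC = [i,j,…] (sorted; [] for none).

0: ✓ CMP  NZCV=1000
1: · MOVCS
2: ✓ ADDNE  r0←0x4f
3: ✓ CMP  NZCV=0010
4: · ADDCC
5: ✓ MOVVC  r2←0x3d
6: ✓ MOVPL  r2←0x09

EXEC = [2,5,6]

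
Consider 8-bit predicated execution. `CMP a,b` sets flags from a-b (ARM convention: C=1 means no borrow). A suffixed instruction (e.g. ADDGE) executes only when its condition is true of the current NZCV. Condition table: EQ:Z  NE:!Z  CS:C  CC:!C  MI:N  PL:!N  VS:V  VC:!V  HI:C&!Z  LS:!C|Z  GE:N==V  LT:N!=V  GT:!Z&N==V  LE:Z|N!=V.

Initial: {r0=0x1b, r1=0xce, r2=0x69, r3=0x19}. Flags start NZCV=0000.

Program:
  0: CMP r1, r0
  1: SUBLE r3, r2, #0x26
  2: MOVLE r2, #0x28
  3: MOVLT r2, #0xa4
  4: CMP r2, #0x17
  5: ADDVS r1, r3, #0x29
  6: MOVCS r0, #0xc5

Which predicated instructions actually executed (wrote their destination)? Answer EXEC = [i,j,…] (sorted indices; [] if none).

0: ✓ CMP  NZCV=1010
1: ✓ SUBLE  r3←0x43
2: ✓ MOVLE  r2←0x28
3: ✓ MOVLT  r2←0xa4
4: ✓ CMP  NZCV=1010
5: · ADDVS
6: ✓ MOVCS  r0←0xc5

EXEC = [1,2,3,6]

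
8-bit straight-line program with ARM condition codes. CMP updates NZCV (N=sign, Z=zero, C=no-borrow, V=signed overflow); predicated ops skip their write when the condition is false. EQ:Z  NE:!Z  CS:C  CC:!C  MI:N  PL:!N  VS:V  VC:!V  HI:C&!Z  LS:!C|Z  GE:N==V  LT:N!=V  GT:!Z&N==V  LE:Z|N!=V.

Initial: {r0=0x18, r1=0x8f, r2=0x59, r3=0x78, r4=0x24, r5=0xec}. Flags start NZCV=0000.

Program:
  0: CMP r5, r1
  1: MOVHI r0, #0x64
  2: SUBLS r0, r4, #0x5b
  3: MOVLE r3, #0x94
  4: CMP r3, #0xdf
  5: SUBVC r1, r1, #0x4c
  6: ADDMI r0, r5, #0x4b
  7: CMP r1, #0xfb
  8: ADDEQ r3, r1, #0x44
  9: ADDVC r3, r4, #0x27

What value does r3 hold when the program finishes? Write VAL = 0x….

VAL = 0x4b

[0] flags=0010 → (cmp)
[1] flags=0010 HI?T → r0=0x64
[2] flags=0010 LS?F → skip
[3] flags=0010 LE?F → skip
[4] flags=1001 → (cmp)
[5] flags=1001 VC?F → skip
[6] flags=1001 MI?T → r0=0x37
[7] flags=1000 → (cmp)
[8] flags=1000 EQ?F → skip
[9] flags=1000 VC?T → r3=0x4b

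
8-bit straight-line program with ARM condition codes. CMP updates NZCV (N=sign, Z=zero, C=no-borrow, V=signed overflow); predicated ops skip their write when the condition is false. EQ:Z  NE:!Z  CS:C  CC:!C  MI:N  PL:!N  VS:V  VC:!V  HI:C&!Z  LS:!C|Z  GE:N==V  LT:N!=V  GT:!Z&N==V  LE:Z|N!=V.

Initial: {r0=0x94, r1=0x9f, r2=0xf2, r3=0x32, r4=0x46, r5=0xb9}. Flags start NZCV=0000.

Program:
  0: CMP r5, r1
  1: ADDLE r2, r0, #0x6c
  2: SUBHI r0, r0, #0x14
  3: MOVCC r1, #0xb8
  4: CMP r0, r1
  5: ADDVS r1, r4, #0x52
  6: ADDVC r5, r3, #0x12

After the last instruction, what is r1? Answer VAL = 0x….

[0] flags=0010 → (cmp)
[1] flags=0010 LE?F → skip
[2] flags=0010 HI?T → r0=0x80
[3] flags=0010 CC?F → skip
[4] flags=1000 → (cmp)
[5] flags=1000 VS?F → skip
[6] flags=1000 VC?T → r5=0x44

VAL = 0x9f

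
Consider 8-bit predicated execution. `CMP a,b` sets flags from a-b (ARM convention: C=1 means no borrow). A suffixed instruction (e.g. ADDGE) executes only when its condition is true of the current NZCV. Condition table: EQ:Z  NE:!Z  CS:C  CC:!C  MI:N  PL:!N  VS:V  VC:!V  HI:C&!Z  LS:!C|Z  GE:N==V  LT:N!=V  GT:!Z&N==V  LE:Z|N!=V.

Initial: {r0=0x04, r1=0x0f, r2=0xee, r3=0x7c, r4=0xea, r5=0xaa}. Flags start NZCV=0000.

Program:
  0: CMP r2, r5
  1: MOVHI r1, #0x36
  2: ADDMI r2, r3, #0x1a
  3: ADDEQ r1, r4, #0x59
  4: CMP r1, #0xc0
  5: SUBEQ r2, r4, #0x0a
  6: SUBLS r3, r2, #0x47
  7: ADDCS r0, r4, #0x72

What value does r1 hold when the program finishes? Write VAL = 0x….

VAL = 0x36

0: ✓ CMP  NZCV=0010
1: ✓ MOVHI  r1←0x36
2: · ADDMI
3: · ADDEQ
4: ✓ CMP  NZCV=0000
5: · SUBEQ
6: ✓ SUBLS  r3←0xa7
7: · ADDCS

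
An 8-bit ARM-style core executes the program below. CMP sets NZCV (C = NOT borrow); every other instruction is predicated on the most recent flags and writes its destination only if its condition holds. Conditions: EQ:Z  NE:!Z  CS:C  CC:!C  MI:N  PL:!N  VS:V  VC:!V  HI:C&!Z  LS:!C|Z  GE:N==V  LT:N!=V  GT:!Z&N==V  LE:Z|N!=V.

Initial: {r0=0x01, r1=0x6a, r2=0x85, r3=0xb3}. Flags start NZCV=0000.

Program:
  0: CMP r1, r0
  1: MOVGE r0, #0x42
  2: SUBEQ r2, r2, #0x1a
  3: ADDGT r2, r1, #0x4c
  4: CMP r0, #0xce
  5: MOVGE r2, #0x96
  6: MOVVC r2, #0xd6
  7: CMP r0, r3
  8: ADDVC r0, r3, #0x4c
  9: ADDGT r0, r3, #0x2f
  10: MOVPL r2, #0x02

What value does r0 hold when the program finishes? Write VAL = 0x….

VAL = 0xe2

0: ✓ CMP  NZCV=0010
1: ✓ MOVGE  r0←0x42
2: · SUBEQ
3: ✓ ADDGT  r2←0xb6
4: ✓ CMP  NZCV=0000
5: ✓ MOVGE  r2←0x96
6: ✓ MOVVC  r2←0xd6
7: ✓ CMP  NZCV=1001
8: · ADDVC
9: ✓ ADDGT  r0←0xe2
10: · MOVPL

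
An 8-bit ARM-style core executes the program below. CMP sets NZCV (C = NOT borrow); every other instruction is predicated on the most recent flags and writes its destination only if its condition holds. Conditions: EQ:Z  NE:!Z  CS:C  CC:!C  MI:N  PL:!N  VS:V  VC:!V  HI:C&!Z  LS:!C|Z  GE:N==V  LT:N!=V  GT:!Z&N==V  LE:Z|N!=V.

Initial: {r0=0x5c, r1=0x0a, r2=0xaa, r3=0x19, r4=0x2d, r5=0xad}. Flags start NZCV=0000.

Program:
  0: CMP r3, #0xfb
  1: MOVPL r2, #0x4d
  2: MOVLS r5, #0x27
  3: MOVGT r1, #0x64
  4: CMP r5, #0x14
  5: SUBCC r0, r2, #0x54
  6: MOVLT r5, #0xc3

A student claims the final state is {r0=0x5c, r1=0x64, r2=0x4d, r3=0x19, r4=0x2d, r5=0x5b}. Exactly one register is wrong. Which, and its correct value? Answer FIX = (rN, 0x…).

FIX = (r5, 0x27)

0: ✓ CMP  NZCV=0000
1: ✓ MOVPL  r2←0x4d
2: ✓ MOVLS  r5←0x27
3: ✓ MOVGT  r1←0x64
4: ✓ CMP  NZCV=0010
5: · SUBCC
6: · MOVLT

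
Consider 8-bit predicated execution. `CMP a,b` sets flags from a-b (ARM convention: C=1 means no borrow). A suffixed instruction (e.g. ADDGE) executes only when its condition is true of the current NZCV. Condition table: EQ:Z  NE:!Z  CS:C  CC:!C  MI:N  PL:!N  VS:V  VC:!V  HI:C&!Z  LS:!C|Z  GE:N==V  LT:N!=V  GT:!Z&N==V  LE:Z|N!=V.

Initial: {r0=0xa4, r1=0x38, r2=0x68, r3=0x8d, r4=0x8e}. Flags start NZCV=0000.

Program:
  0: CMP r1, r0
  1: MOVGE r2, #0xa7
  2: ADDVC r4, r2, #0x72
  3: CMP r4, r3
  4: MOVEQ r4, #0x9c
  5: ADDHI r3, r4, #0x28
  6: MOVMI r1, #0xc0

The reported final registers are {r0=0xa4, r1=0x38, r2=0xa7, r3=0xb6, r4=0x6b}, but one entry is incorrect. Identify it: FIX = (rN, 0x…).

FIX = (r4, 0x8e)

[0] flags=1001 → (cmp)
[1] flags=1001 GE?T → r2=0xa7
[2] flags=1001 VC?F → skip
[3] flags=0010 → (cmp)
[4] flags=0010 EQ?F → skip
[5] flags=0010 HI?T → r3=0xb6
[6] flags=0010 MI?F → skip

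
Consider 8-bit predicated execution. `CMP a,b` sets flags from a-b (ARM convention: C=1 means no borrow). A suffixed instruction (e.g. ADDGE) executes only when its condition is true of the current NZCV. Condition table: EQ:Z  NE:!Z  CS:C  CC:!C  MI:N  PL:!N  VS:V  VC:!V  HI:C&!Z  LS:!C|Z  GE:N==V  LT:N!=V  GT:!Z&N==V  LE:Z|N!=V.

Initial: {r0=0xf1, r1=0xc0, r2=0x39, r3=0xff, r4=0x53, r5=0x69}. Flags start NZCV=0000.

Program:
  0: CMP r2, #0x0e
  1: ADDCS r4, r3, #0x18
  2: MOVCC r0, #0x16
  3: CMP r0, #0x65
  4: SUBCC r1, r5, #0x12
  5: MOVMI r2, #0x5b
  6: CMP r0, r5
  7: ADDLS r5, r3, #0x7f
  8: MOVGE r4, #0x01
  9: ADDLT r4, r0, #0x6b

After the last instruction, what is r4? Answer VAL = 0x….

[0] flags=0010 → (cmp)
[1] flags=0010 CS?T → r4=0x17
[2] flags=0010 CC?F → skip
[3] flags=1010 → (cmp)
[4] flags=1010 CC?F → skip
[5] flags=1010 MI?T → r2=0x5b
[6] flags=1010 → (cmp)
[7] flags=1010 LS?F → skip
[8] flags=1010 GE?F → skip
[9] flags=1010 LT?T → r4=0x5c

VAL = 0x5c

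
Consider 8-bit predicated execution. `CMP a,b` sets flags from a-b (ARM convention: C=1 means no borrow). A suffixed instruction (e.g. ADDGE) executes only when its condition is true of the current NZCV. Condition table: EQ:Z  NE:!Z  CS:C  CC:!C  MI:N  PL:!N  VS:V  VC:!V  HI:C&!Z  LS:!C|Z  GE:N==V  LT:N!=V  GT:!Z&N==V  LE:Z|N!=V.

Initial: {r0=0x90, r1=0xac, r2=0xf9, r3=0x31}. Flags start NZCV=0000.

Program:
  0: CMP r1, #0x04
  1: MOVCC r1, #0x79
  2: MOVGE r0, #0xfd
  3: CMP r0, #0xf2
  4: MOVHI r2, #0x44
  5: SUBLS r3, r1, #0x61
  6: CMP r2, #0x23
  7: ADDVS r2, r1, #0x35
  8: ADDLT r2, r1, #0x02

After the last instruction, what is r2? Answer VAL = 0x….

0: ✓ CMP  NZCV=1010
1: · MOVCC
2: · MOVGE
3: ✓ CMP  NZCV=1000
4: · MOVHI
5: ✓ SUBLS  r3←0x4b
6: ✓ CMP  NZCV=1010
7: · ADDVS
8: ✓ ADDLT  r2←0xae

VAL = 0xae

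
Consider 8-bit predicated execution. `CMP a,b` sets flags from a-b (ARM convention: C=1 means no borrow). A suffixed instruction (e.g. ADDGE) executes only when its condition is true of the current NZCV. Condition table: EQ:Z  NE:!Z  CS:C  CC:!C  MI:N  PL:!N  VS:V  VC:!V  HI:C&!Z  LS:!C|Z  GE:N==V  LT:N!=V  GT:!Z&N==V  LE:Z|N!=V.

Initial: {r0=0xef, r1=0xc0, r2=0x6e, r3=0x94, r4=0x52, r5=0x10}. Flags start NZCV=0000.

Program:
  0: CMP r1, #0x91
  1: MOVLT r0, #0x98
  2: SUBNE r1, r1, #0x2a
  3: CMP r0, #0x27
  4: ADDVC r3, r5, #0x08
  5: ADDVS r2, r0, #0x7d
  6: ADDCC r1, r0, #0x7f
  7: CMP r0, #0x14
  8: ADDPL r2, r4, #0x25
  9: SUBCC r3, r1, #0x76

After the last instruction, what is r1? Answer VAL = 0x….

[0] flags=0010 → (cmp)
[1] flags=0010 LT?F → skip
[2] flags=0010 NE?T → r1=0x96
[3] flags=1010 → (cmp)
[4] flags=1010 VC?T → r3=0x18
[5] flags=1010 VS?F → skip
[6] flags=1010 CC?F → skip
[7] flags=1010 → (cmp)
[8] flags=1010 PL?F → skip
[9] flags=1010 CC?F → skip

VAL = 0x96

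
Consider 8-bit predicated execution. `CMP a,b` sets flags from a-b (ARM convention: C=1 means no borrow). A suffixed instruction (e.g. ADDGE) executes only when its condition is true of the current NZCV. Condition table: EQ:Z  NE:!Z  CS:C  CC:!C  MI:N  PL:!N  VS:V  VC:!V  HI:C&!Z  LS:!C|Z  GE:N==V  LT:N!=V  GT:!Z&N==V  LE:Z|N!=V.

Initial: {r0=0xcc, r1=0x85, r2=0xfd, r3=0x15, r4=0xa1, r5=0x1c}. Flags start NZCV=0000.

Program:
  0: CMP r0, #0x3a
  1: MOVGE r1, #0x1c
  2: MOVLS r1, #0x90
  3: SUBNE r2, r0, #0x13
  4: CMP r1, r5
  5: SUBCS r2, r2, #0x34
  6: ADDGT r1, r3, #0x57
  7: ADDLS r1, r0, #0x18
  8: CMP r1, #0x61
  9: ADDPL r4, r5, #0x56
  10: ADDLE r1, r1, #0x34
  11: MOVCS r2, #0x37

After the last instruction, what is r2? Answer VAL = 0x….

[0] flags=1010 → (cmp)
[1] flags=1010 GE?F → skip
[2] flags=1010 LS?F → skip
[3] flags=1010 NE?T → r2=0xb9
[4] flags=0011 → (cmp)
[5] flags=0011 CS?T → r2=0x85
[6] flags=0011 GT?F → skip
[7] flags=0011 LS?F → skip
[8] flags=0011 → (cmp)
[9] flags=0011 PL?T → r4=0x72
[10] flags=0011 LE?T → r1=0xb9
[11] flags=0011 CS?T → r2=0x37

VAL = 0x37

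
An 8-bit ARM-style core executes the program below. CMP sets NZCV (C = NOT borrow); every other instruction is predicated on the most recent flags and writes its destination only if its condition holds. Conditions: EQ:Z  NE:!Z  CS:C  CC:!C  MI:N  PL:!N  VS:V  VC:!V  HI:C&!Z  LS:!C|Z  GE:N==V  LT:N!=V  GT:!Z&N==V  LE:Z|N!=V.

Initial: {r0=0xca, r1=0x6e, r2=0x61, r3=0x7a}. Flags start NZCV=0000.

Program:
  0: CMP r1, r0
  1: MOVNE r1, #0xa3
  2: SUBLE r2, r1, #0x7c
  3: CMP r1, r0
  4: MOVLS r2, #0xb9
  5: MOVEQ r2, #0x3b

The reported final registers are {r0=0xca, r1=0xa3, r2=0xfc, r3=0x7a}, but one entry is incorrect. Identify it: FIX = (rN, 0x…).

0: ✓ CMP  NZCV=1001
1: ✓ MOVNE  r1←0xa3
2: · SUBLE
3: ✓ CMP  NZCV=1000
4: ✓ MOVLS  r2←0xb9
5: · MOVEQ

FIX = (r2, 0xb9)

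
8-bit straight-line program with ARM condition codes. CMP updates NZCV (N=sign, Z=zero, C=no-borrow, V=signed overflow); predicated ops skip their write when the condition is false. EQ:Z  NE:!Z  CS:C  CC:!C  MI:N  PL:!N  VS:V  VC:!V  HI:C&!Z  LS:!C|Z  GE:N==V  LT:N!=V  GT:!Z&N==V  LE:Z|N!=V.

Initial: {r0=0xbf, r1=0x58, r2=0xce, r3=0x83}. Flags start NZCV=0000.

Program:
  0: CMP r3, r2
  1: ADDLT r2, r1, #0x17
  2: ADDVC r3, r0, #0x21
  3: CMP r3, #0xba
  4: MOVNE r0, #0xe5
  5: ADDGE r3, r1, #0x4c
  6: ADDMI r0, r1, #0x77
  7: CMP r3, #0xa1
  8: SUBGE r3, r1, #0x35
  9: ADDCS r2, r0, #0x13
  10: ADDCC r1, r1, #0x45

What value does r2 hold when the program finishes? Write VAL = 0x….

0: ✓ CMP  NZCV=1000
1: ✓ ADDLT  r2←0x6f
2: ✓ ADDVC  r3←0xe0
3: ✓ CMP  NZCV=0010
4: ✓ MOVNE  r0←0xe5
5: ✓ ADDGE  r3←0xa4
6: · ADDMI
7: ✓ CMP  NZCV=0010
8: ✓ SUBGE  r3←0x23
9: ✓ ADDCS  r2←0xf8
10: · ADDCC

VAL = 0xf8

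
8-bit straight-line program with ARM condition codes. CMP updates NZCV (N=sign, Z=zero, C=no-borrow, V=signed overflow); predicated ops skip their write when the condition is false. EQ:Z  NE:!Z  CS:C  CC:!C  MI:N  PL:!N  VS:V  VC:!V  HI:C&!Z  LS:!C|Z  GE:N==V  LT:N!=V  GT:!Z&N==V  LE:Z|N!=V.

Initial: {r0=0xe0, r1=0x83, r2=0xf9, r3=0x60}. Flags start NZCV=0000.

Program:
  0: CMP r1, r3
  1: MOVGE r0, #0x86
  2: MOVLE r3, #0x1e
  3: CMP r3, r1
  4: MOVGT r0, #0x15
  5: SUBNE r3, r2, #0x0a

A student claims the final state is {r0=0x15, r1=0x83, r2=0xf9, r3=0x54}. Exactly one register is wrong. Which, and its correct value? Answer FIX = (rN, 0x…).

FIX = (r3, 0xef)

[0] flags=0011 → (cmp)
[1] flags=0011 GE?F → skip
[2] flags=0011 LE?T → r3=0x1e
[3] flags=1001 → (cmp)
[4] flags=1001 GT?T → r0=0x15
[5] flags=1001 NE?T → r3=0xef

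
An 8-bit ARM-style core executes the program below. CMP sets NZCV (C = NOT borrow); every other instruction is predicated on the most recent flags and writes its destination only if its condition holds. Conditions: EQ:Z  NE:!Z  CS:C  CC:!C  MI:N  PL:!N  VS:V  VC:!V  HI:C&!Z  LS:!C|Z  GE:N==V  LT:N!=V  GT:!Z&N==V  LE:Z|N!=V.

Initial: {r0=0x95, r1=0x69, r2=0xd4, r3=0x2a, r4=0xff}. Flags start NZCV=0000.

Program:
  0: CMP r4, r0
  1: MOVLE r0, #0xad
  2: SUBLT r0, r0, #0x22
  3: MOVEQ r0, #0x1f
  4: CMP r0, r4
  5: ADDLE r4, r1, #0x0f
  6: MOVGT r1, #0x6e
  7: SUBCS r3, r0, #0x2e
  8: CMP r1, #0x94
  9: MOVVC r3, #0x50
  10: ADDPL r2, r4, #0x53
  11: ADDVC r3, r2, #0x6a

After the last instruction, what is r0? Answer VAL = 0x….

0: ✓ CMP  NZCV=0010
1: · MOVLE
2: · SUBLT
3: · MOVEQ
4: ✓ CMP  NZCV=1000
5: ✓ ADDLE  r4←0x78
6: · MOVGT
7: · SUBCS
8: ✓ CMP  NZCV=1001
9: · MOVVC
10: · ADDPL
11: · ADDVC

VAL = 0x95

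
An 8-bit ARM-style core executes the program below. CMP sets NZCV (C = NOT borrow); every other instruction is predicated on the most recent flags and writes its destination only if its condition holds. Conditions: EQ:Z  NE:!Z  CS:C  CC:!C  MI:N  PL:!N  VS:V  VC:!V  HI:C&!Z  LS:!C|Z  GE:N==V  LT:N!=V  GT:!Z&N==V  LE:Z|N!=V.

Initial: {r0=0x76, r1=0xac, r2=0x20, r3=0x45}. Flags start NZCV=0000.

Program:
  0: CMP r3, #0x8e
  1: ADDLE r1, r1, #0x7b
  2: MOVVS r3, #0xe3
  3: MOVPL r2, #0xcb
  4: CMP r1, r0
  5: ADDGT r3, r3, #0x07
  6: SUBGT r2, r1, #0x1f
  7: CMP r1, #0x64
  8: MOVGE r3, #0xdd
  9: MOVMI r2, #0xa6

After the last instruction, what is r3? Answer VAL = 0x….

0: ✓ CMP  NZCV=1001
1: · ADDLE
2: ✓ MOVVS  r3←0xe3
3: · MOVPL
4: ✓ CMP  NZCV=0011
5: · ADDGT
6: · SUBGT
7: ✓ CMP  NZCV=0011
8: · MOVGE
9: · MOVMI

VAL = 0xe3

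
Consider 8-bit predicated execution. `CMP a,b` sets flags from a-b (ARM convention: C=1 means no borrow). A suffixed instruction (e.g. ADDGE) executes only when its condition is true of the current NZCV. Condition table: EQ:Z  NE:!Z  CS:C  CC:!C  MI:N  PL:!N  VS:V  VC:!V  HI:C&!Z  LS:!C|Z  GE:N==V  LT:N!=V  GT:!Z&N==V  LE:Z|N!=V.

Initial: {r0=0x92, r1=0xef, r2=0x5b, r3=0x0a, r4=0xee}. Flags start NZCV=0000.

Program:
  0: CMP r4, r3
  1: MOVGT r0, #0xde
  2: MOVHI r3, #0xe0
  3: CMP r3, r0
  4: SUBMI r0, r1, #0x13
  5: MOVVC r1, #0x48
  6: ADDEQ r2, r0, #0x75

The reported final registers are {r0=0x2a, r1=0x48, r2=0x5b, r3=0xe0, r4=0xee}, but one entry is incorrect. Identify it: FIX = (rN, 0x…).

[0] flags=1010 → (cmp)
[1] flags=1010 GT?F → skip
[2] flags=1010 HI?T → r3=0xe0
[3] flags=0010 → (cmp)
[4] flags=0010 MI?F → skip
[5] flags=0010 VC?T → r1=0x48
[6] flags=0010 EQ?F → skip

FIX = (r0, 0x92)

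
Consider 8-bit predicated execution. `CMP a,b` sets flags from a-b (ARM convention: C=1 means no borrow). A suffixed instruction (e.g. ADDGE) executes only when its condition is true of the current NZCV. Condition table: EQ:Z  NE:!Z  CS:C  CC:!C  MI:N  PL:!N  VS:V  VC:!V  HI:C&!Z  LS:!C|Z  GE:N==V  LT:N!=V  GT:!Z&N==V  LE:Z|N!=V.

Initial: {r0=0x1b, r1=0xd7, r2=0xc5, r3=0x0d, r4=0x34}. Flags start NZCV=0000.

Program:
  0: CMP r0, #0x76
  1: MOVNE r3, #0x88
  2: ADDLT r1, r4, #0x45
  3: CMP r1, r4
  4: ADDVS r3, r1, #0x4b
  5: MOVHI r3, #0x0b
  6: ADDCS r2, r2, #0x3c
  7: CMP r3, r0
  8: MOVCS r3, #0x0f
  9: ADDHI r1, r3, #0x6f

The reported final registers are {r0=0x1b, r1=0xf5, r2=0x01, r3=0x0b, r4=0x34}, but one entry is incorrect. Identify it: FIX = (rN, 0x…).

[0] flags=1000 → (cmp)
[1] flags=1000 NE?T → r3=0x88
[2] flags=1000 LT?T → r1=0x79
[3] flags=0010 → (cmp)
[4] flags=0010 VS?F → skip
[5] flags=0010 HI?T → r3=0x0b
[6] flags=0010 CS?T → r2=0x01
[7] flags=1000 → (cmp)
[8] flags=1000 CS?F → skip
[9] flags=1000 HI?F → skip

FIX = (r1, 0x79)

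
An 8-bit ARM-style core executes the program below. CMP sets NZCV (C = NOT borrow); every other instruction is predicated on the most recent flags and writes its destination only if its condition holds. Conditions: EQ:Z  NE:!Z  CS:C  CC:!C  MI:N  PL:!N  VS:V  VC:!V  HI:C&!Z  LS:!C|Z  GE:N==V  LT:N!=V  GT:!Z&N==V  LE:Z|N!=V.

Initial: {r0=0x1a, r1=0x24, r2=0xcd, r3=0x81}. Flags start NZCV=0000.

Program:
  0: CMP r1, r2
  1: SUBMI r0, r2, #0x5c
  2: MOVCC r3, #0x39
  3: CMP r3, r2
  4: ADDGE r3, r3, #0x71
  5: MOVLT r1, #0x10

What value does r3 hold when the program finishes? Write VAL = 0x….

VAL = 0xaa

[0] flags=0000 → (cmp)
[1] flags=0000 MI?F → skip
[2] flags=0000 CC?T → r3=0x39
[3] flags=0000 → (cmp)
[4] flags=0000 GE?T → r3=0xaa
[5] flags=0000 LT?F → skip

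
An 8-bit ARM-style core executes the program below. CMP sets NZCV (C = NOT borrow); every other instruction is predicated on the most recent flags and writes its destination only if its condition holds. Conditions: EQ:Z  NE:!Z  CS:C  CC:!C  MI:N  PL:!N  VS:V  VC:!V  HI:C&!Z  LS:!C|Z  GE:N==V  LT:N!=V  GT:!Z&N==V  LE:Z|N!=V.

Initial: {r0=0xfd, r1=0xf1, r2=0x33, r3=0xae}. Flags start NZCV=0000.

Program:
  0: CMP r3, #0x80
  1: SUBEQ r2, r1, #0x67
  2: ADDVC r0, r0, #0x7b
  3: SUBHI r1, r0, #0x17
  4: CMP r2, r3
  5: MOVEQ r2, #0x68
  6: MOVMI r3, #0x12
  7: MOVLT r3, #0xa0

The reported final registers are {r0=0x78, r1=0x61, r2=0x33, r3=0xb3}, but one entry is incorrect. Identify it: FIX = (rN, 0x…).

0: ✓ CMP  NZCV=0010
1: · SUBEQ
2: ✓ ADDVC  r0←0x78
3: ✓ SUBHI  r1←0x61
4: ✓ CMP  NZCV=1001
5: · MOVEQ
6: ✓ MOVMI  r3←0x12
7: · MOVLT

FIX = (r3, 0x12)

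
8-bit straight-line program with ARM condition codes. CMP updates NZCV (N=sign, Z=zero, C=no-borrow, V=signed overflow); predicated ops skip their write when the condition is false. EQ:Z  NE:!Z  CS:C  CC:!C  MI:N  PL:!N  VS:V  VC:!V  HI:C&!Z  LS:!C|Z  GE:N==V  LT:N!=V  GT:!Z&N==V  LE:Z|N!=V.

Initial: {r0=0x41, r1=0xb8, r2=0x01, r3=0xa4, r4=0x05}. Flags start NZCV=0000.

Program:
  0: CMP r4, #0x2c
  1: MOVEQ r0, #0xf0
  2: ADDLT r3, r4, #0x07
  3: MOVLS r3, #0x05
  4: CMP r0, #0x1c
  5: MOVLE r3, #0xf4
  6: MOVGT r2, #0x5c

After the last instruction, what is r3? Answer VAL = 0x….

0: ✓ CMP  NZCV=1000
1: · MOVEQ
2: ✓ ADDLT  r3←0x0c
3: ✓ MOVLS  r3←0x05
4: ✓ CMP  NZCV=0010
5: · MOVLE
6: ✓ MOVGT  r2←0x5c

VAL = 0x05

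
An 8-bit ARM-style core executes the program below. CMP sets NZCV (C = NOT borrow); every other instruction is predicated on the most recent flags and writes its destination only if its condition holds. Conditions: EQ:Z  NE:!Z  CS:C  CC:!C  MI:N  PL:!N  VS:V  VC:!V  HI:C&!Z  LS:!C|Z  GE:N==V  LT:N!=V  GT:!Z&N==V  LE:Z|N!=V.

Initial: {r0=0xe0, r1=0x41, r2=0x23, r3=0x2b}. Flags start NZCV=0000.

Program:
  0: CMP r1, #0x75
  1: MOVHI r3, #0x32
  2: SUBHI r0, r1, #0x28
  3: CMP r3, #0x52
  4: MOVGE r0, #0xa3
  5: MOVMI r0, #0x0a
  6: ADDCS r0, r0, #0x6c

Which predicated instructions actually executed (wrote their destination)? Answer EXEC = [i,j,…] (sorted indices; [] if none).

EXEC = [5]

0: ✓ CMP  NZCV=1000
1: · MOVHI
2: · SUBHI
3: ✓ CMP  NZCV=1000
4: · MOVGE
5: ✓ MOVMI  r0←0x0a
6: · ADDCS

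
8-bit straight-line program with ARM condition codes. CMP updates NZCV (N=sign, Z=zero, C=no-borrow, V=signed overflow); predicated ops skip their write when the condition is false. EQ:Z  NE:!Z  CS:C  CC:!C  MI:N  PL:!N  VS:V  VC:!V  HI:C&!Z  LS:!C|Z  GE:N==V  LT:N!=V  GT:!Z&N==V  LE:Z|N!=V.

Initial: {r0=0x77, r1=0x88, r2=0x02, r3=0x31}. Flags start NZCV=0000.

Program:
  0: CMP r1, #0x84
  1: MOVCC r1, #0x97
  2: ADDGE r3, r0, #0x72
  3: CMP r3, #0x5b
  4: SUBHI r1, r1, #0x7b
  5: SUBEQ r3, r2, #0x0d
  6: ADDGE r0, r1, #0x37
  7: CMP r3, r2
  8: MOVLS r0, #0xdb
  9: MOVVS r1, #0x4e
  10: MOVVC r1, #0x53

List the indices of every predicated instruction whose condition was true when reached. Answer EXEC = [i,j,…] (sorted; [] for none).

0: ✓ CMP  NZCV=0010
1: · MOVCC
2: ✓ ADDGE  r3←0xe9
3: ✓ CMP  NZCV=1010
4: ✓ SUBHI  r1←0x0d
5: · SUBEQ
6: · ADDGE
7: ✓ CMP  NZCV=1010
8: · MOVLS
9: · MOVVS
10: ✓ MOVVC  r1←0x53

EXEC = [2,4,10]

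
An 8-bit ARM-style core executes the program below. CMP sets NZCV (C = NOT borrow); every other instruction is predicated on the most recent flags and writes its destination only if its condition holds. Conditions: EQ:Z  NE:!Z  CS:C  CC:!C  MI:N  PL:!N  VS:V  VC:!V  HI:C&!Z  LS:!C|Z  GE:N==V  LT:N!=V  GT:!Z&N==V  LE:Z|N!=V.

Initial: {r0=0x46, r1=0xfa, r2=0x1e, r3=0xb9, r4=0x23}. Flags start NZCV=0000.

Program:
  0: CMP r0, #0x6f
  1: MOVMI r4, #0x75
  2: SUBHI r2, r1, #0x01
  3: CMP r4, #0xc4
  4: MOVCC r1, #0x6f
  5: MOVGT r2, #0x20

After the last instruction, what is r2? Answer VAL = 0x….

VAL = 0x20

[0] flags=1000 → (cmp)
[1] flags=1000 MI?T → r4=0x75
[2] flags=1000 HI?F → skip
[3] flags=1001 → (cmp)
[4] flags=1001 CC?T → r1=0x6f
[5] flags=1001 GT?T → r2=0x20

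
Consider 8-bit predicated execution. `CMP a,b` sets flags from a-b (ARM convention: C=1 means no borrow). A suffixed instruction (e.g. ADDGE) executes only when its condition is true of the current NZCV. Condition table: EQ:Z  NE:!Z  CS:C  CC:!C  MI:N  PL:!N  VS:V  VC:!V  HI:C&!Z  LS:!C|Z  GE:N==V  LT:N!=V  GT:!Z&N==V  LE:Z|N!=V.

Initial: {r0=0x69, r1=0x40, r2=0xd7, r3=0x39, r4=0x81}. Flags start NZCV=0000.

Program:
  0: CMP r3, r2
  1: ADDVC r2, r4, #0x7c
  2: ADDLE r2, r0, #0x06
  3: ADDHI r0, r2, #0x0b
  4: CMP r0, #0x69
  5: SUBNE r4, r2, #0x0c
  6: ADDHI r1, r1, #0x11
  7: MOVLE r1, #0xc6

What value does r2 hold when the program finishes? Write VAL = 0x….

0: ✓ CMP  NZCV=0000
1: ✓ ADDVC  r2←0xfd
2: · ADDLE
3: · ADDHI
4: ✓ CMP  NZCV=0110
5: · SUBNE
6: · ADDHI
7: ✓ MOVLE  r1←0xc6

VAL = 0xfd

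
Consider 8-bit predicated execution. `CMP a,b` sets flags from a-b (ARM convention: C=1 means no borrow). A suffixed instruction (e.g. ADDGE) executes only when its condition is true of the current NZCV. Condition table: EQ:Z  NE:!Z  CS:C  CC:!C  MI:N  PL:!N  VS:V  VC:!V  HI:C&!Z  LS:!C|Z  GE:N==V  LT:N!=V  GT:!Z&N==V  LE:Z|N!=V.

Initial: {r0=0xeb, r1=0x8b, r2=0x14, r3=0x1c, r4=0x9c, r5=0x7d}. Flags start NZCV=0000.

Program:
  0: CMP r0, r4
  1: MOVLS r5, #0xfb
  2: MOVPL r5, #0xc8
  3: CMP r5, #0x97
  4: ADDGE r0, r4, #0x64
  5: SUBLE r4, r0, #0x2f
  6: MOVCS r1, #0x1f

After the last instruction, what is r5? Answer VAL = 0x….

[0] flags=0010 → (cmp)
[1] flags=0010 LS?F → skip
[2] flags=0010 PL?T → r5=0xc8
[3] flags=0010 → (cmp)
[4] flags=0010 GE?T → r0=0x00
[5] flags=0010 LE?F → skip
[6] flags=0010 CS?T → r1=0x1f

VAL = 0xc8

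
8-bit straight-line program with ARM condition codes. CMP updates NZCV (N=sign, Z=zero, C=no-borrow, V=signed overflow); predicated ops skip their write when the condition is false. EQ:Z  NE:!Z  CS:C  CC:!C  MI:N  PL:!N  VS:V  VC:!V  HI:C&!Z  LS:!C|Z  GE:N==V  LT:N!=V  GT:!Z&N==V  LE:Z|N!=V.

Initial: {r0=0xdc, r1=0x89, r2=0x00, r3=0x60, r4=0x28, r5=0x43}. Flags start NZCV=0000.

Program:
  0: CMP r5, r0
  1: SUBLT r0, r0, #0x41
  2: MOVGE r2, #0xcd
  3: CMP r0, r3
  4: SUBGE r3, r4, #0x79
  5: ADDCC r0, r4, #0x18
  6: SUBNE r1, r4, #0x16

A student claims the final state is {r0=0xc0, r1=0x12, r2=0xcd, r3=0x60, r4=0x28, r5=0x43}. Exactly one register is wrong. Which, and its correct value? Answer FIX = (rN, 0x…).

[0] flags=0000 → (cmp)
[1] flags=0000 LT?F → skip
[2] flags=0000 GE?T → r2=0xcd
[3] flags=0011 → (cmp)
[4] flags=0011 GE?F → skip
[5] flags=0011 CC?F → skip
[6] flags=0011 NE?T → r1=0x12

FIX = (r0, 0xdc)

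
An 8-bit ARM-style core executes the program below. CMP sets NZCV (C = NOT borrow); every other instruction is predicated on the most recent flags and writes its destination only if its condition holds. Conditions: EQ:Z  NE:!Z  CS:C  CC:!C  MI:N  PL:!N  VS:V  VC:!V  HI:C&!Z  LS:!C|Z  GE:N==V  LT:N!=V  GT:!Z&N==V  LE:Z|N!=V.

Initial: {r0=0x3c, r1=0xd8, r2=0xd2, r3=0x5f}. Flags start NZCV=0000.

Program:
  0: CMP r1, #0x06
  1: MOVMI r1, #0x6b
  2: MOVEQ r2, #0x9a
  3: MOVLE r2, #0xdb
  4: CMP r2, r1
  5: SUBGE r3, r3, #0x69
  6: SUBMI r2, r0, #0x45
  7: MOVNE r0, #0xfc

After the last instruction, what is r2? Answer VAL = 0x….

0: ✓ CMP  NZCV=1010
1: ✓ MOVMI  r1←0x6b
2: · MOVEQ
3: ✓ MOVLE  r2←0xdb
4: ✓ CMP  NZCV=0011
5: · SUBGE
6: · SUBMI
7: ✓ MOVNE  r0←0xfc

VAL = 0xdb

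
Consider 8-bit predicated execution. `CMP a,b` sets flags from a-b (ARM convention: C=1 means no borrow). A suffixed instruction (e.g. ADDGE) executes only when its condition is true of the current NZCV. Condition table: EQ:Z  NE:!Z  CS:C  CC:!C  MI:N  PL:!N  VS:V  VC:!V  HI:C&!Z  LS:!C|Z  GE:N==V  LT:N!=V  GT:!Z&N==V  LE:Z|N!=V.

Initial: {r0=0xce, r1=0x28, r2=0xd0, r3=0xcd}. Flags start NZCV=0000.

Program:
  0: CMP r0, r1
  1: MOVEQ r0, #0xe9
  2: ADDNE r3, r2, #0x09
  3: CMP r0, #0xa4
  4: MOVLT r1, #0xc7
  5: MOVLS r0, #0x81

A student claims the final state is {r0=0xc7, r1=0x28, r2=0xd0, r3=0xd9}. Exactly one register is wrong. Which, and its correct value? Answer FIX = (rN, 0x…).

FIX = (r0, 0xce)

[0] flags=1010 → (cmp)
[1] flags=1010 EQ?F → skip
[2] flags=1010 NE?T → r3=0xd9
[3] flags=0010 → (cmp)
[4] flags=0010 LT?F → skip
[5] flags=0010 LS?F → skip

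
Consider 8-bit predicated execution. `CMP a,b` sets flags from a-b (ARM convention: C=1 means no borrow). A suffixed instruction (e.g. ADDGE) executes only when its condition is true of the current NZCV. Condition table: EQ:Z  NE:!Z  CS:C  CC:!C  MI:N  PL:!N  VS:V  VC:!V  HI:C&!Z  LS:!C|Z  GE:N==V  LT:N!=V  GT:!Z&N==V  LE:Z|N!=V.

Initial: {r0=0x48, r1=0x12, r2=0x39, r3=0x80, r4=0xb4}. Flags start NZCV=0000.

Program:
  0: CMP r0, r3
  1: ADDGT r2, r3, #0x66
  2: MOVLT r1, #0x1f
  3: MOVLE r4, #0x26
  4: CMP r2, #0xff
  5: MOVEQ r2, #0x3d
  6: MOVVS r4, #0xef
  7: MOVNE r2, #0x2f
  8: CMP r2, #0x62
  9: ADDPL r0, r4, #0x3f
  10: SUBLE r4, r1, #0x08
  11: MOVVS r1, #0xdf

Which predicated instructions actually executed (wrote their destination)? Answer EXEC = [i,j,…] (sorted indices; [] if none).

0: ✓ CMP  NZCV=1001
1: ✓ ADDGT  r2←0xe6
2: · MOVLT
3: · MOVLE
4: ✓ CMP  NZCV=1000
5: · MOVEQ
6: · MOVVS
7: ✓ MOVNE  r2←0x2f
8: ✓ CMP  NZCV=1000
9: · ADDPL
10: ✓ SUBLE  r4←0x0a
11: · MOVVS

EXEC = [1,7,10]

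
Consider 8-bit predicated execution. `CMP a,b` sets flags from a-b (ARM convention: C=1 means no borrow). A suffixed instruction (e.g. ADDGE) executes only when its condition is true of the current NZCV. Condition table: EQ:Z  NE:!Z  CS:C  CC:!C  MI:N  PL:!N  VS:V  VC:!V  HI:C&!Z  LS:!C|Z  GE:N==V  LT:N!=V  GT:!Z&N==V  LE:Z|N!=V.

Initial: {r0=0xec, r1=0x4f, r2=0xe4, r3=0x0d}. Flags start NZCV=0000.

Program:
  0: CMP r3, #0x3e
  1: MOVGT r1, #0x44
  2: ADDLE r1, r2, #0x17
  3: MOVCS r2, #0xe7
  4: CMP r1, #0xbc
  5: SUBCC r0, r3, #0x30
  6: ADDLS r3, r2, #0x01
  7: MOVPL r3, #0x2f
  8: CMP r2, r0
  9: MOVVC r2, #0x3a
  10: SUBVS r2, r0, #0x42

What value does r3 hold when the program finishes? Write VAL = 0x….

VAL = 0x2f

[0] flags=1000 → (cmp)
[1] flags=1000 GT?F → skip
[2] flags=1000 LE?T → r1=0xfb
[3] flags=1000 CS?F → skip
[4] flags=0010 → (cmp)
[5] flags=0010 CC?F → skip
[6] flags=0010 LS?F → skip
[7] flags=0010 PL?T → r3=0x2f
[8] flags=1000 → (cmp)
[9] flags=1000 VC?T → r2=0x3a
[10] flags=1000 VS?F → skip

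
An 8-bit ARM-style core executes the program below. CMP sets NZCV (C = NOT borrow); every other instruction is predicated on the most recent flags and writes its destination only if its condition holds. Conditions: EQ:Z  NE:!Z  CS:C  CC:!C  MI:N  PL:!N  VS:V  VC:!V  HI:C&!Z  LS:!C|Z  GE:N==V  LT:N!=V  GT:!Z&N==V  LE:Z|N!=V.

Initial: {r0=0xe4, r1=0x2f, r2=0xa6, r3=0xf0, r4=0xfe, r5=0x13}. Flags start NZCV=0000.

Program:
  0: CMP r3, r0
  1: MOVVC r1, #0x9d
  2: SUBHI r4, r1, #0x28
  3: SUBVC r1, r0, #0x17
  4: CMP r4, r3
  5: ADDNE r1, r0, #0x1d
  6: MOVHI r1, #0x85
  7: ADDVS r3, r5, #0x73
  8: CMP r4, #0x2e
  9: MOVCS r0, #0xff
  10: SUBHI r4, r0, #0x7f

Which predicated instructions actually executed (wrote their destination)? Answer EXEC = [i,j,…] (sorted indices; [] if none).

[0] flags=0010 → (cmp)
[1] flags=0010 VC?T → r1=0x9d
[2] flags=0010 HI?T → r4=0x75
[3] flags=0010 VC?T → r1=0xcd
[4] flags=1001 → (cmp)
[5] flags=1001 NE?T → r1=0x01
[6] flags=1001 HI?F → skip
[7] flags=1001 VS?T → r3=0x86
[8] flags=0010 → (cmp)
[9] flags=0010 CS?T → r0=0xff
[10] flags=0010 HI?T → r4=0x80

EXEC = [1,2,3,5,7,9,10]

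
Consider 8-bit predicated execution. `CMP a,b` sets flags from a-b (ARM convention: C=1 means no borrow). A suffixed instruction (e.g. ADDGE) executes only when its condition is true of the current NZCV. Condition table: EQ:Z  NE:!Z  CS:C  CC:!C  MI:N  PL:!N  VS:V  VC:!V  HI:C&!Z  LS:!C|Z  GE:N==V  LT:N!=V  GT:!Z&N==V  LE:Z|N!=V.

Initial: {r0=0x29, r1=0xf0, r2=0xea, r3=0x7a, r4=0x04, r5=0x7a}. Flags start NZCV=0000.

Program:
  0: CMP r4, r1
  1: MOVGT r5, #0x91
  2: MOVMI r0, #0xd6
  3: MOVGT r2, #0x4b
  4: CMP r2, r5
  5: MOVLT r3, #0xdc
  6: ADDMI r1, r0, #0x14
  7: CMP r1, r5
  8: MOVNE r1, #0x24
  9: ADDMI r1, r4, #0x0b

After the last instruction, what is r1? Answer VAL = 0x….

0: ✓ CMP  NZCV=0000
1: ✓ MOVGT  r5←0x91
2: · MOVMI
3: ✓ MOVGT  r2←0x4b
4: ✓ CMP  NZCV=1001
5: · MOVLT
6: ✓ ADDMI  r1←0x3d
7: ✓ CMP  NZCV=1001
8: ✓ MOVNE  r1←0x24
9: ✓ ADDMI  r1←0x0f

VAL = 0x0f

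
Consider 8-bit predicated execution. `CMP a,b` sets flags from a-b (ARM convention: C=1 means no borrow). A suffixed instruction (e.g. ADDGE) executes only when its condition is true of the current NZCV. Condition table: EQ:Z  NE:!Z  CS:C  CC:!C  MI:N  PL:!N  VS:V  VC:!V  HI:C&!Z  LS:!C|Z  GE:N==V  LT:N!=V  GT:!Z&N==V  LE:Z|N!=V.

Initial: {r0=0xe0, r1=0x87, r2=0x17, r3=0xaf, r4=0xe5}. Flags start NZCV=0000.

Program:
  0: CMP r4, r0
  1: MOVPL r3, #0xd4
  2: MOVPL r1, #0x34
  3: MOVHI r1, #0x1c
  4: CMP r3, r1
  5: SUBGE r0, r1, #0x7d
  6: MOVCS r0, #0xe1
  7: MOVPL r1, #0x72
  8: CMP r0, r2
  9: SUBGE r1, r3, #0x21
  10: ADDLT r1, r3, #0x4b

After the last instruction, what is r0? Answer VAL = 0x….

[0] flags=0010 → (cmp)
[1] flags=0010 PL?T → r3=0xd4
[2] flags=0010 PL?T → r1=0x34
[3] flags=0010 HI?T → r1=0x1c
[4] flags=1010 → (cmp)
[5] flags=1010 GE?F → skip
[6] flags=1010 CS?T → r0=0xe1
[7] flags=1010 PL?F → skip
[8] flags=1010 → (cmp)
[9] flags=1010 GE?F → skip
[10] flags=1010 LT?T → r1=0x1f

VAL = 0xe1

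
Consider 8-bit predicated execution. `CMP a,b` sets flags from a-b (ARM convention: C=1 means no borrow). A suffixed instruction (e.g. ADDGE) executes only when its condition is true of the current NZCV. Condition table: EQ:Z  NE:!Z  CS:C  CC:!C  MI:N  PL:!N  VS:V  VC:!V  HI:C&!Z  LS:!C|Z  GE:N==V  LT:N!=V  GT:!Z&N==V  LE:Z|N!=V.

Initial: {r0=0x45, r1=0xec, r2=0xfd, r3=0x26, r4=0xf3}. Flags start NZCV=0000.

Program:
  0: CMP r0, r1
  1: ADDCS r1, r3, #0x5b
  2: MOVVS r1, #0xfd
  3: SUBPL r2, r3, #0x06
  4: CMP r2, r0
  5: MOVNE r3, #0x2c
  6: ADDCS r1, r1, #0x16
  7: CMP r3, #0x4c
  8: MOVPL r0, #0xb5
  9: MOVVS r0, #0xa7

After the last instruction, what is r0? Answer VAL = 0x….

VAL = 0x45

[0] flags=0000 → (cmp)
[1] flags=0000 CS?F → skip
[2] flags=0000 VS?F → skip
[3] flags=0000 PL?T → r2=0x20
[4] flags=1000 → (cmp)
[5] flags=1000 NE?T → r3=0x2c
[6] flags=1000 CS?F → skip
[7] flags=1000 → (cmp)
[8] flags=1000 PL?F → skip
[9] flags=1000 VS?F → skip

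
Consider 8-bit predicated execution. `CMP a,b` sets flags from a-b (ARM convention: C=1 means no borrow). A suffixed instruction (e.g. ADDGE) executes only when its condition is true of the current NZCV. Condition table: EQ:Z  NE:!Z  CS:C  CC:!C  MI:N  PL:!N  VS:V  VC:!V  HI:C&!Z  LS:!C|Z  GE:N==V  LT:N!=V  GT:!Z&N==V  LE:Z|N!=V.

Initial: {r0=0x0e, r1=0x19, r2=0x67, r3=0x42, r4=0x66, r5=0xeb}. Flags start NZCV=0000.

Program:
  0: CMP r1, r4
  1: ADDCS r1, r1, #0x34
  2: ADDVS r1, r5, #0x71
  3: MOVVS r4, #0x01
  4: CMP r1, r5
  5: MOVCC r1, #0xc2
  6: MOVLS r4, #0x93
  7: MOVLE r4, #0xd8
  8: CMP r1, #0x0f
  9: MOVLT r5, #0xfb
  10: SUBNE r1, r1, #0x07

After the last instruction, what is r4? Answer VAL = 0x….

[0] flags=1000 → (cmp)
[1] flags=1000 CS?F → skip
[2] flags=1000 VS?F → skip
[3] flags=1000 VS?F → skip
[4] flags=0000 → (cmp)
[5] flags=0000 CC?T → r1=0xc2
[6] flags=0000 LS?T → r4=0x93
[7] flags=0000 LE?F → skip
[8] flags=1010 → (cmp)
[9] flags=1010 LT?T → r5=0xfb
[10] flags=1010 NE?T → r1=0xbb

VAL = 0x93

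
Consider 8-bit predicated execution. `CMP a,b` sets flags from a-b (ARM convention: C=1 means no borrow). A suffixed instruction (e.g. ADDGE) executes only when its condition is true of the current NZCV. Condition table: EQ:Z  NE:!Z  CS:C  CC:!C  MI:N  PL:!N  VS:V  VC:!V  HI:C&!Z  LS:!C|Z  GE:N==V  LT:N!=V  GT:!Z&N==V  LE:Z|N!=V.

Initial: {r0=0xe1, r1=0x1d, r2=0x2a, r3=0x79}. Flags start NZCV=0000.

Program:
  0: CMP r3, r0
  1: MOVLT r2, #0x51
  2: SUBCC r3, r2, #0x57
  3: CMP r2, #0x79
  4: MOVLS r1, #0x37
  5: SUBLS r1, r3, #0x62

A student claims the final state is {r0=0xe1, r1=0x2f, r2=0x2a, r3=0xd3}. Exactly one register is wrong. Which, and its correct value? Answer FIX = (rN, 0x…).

[0] flags=1001 → (cmp)
[1] flags=1001 LT?F → skip
[2] flags=1001 CC?T → r3=0xd3
[3] flags=1000 → (cmp)
[4] flags=1000 LS?T → r1=0x37
[5] flags=1000 LS?T → r1=0x71

FIX = (r1, 0x71)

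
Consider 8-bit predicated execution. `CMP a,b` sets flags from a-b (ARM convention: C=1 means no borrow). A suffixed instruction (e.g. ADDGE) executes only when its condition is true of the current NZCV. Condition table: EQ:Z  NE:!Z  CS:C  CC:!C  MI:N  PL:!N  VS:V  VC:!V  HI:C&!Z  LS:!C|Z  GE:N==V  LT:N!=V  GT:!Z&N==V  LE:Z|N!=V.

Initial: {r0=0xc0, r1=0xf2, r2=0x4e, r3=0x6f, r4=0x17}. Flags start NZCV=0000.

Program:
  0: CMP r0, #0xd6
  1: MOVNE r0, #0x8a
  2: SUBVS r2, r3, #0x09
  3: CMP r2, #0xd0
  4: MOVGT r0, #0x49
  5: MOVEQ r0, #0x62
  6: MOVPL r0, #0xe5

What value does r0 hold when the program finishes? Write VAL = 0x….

[0] flags=1000 → (cmp)
[1] flags=1000 NE?T → r0=0x8a
[2] flags=1000 VS?F → skip
[3] flags=0000 → (cmp)
[4] flags=0000 GT?T → r0=0x49
[5] flags=0000 EQ?F → skip
[6] flags=0000 PL?T → r0=0xe5

VAL = 0xe5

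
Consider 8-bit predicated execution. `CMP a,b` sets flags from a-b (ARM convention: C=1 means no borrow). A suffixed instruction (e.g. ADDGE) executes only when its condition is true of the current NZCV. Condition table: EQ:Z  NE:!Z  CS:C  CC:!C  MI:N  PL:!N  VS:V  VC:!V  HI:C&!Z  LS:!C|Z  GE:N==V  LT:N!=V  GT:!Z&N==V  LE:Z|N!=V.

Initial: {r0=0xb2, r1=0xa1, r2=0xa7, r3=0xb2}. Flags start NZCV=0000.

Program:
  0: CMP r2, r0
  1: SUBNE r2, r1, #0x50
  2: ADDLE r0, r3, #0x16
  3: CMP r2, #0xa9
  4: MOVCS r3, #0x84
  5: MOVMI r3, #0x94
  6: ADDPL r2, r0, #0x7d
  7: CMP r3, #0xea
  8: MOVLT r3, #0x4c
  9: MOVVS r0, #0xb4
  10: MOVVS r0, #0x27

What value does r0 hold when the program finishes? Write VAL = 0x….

0: ✓ CMP  NZCV=1000
1: ✓ SUBNE  r2←0x51
2: ✓ ADDLE  r0←0xc8
3: ✓ CMP  NZCV=1001
4: · MOVCS
5: ✓ MOVMI  r3←0x94
6: · ADDPL
7: ✓ CMP  NZCV=1000
8: ✓ MOVLT  r3←0x4c
9: · MOVVS
10: · MOVVS

VAL = 0xc8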